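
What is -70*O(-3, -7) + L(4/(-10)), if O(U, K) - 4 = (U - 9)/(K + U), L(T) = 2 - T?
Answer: -1808/5 ≈ -361.60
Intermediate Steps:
O(U, K) = 4 + (-9 + U)/(K + U) (O(U, K) = 4 + (U - 9)/(K + U) = 4 + (-9 + U)/(K + U))
-70*O(-3, -7) + L(4/(-10)) = -70*(-9 + 4*(-7) + 5*(-3))/(-7 - 3) + (2 - 4/(-10)) = -70*(-9 - 28 - 15)/(-10) + (2 - 4*(-1)/10) = -(-7)*(-52) + (2 - 1*(-⅖)) = -70*26/5 + (2 + ⅖) = -364 + 12/5 = -1808/5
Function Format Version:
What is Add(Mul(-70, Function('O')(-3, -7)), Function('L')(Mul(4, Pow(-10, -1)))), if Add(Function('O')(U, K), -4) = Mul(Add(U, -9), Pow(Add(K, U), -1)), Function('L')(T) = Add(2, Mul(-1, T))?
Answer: Rational(-1808, 5) ≈ -361.60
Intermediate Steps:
Function('O')(U, K) = Add(4, Mul(Pow(Add(K, U), -1), Add(-9, U))) (Function('O')(U, K) = Add(4, Mul(Add(U, -9), Pow(Add(K, U), -1))) = Add(4, Mul(Add(-9, U), Pow(Add(K, U), -1))) = Add(4, Mul(Pow(Add(K, U), -1), Add(-9, U))))
Add(Mul(-70, Function('O')(-3, -7)), Function('L')(Mul(4, Pow(-10, -1)))) = Add(Mul(-70, Mul(Pow(Add(-7, -3), -1), Add(-9, Mul(4, -7), Mul(5, -3)))), Add(2, Mul(-1, Mul(4, Pow(-10, -1))))) = Add(Mul(-70, Mul(Pow(-10, -1), Add(-9, -28, -15))), Add(2, Mul(-1, Mul(4, Rational(-1, 10))))) = Add(Mul(-70, Mul(Rational(-1, 10), -52)), Add(2, Mul(-1, Rational(-2, 5)))) = Add(Mul(-70, Rational(26, 5)), Add(2, Rational(2, 5))) = Add(-364, Rational(12, 5)) = Rational(-1808, 5)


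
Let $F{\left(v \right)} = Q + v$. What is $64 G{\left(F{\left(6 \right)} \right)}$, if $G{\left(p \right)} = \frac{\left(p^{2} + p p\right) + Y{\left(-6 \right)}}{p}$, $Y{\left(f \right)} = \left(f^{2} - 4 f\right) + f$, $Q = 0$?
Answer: $1344$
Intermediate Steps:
$Y{\left(f \right)} = f^{2} - 3 f$
$F{\left(v \right)} = v$ ($F{\left(v \right)} = 0 + v = v$)
$G{\left(p \right)} = \frac{54 + 2 p^{2}}{p}$ ($G{\left(p \right)} = \frac{\left(p^{2} + p p\right) - 6 \left(-3 - 6\right)}{p} = \frac{\left(p^{2} + p^{2}\right) - -54}{p} = \frac{2 p^{2} + 54}{p} = \frac{54 + 2 p^{2}}{p}$)
$64 G{\left(F{\left(6 \right)} \right)} = 64 \left(2 \cdot 6 + \frac{54}{6}\right) = 64 \left(12 + 54 \cdot \frac{1}{6}\right) = 64 \left(12 + 9\right) = 64 \cdot 21 = 1344$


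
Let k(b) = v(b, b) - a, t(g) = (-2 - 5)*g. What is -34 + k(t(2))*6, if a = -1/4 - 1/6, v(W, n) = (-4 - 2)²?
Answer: 369/2 ≈ 184.50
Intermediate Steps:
v(W, n) = 36 (v(W, n) = (-6)² = 36)
a = -5/12 (a = -1*¼ - 1*⅙ = -¼ - ⅙ = -5/12 ≈ -0.41667)
t(g) = -7*g
k(b) = 437/12 (k(b) = 36 - 1*(-5/12) = 36 + 5/12 = 437/12)
-34 + k(t(2))*6 = -34 + (437/12)*6 = -34 + 437/2 = 369/2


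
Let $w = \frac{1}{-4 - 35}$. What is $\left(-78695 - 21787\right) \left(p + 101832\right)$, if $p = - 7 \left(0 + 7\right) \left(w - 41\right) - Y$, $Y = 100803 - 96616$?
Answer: $- \frac{130176273170}{13} \approx -1.0014 \cdot 10^{10}$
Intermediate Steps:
$w = - \frac{1}{39}$ ($w = \frac{1}{-39} = - \frac{1}{39} \approx -0.025641$)
$Y = 4187$
$p = - \frac{84893}{39}$ ($p = - 7 \left(0 + 7\right) \left(- \frac{1}{39} - 41\right) - 4187 = \left(-7\right) 7 \left(- \frac{1600}{39}\right) - 4187 = \left(-49\right) \left(- \frac{1600}{39}\right) - 4187 = \frac{78400}{39} - 4187 = - \frac{84893}{39} \approx -2176.7$)
$\left(-78695 - 21787\right) \left(p + 101832\right) = \left(-78695 - 21787\right) \left(- \frac{84893}{39} + 101832\right) = \left(-100482\right) \frac{3886555}{39} = - \frac{130176273170}{13}$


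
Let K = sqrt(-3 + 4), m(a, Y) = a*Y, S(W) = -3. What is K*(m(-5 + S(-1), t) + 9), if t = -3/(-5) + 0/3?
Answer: 21/5 ≈ 4.2000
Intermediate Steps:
t = 3/5 (t = -3*(-1/5) + 0*(1/3) = 3/5 + 0 = 3/5 ≈ 0.60000)
m(a, Y) = Y*a
K = 1 (K = sqrt(1) = 1)
K*(m(-5 + S(-1), t) + 9) = 1*(3*(-5 - 3)/5 + 9) = 1*((3/5)*(-8) + 9) = 1*(-24/5 + 9) = 1*(21/5) = 21/5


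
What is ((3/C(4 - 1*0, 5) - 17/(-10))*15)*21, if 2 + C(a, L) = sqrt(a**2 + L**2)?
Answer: 43407/74 + 945*sqrt(41)/37 ≈ 750.12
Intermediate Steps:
C(a, L) = -2 + sqrt(L**2 + a**2) (C(a, L) = -2 + sqrt(a**2 + L**2) = -2 + sqrt(L**2 + a**2))
((3/C(4 - 1*0, 5) - 17/(-10))*15)*21 = ((3/(-2 + sqrt(5**2 + (4 - 1*0)**2)) - 17/(-10))*15)*21 = ((3/(-2 + sqrt(25 + (4 + 0)**2)) - 17*(-1/10))*15)*21 = ((3/(-2 + sqrt(25 + 4**2)) + 17/10)*15)*21 = ((3/(-2 + sqrt(25 + 16)) + 17/10)*15)*21 = ((3/(-2 + sqrt(41)) + 17/10)*15)*21 = ((17/10 + 3/(-2 + sqrt(41)))*15)*21 = (51/2 + 45/(-2 + sqrt(41)))*21 = 1071/2 + 945/(-2 + sqrt(41))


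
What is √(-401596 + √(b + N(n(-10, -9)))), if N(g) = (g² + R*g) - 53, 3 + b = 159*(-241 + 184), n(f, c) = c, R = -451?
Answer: √(-401596 + I*√4979) ≈ 0.056 + 633.72*I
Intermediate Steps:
b = -9066 (b = -3 + 159*(-241 + 184) = -3 + 159*(-57) = -3 - 9063 = -9066)
N(g) = -53 + g² - 451*g (N(g) = (g² - 451*g) - 53 = -53 + g² - 451*g)
√(-401596 + √(b + N(n(-10, -9)))) = √(-401596 + √(-9066 + (-53 + (-9)² - 451*(-9)))) = √(-401596 + √(-9066 + (-53 + 81 + 4059))) = √(-401596 + √(-9066 + 4087)) = √(-401596 + √(-4979)) = √(-401596 + I*√4979)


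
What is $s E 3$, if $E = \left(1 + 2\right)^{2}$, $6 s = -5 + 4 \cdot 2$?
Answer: $\frac{27}{2} \approx 13.5$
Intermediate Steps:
$s = \frac{1}{2}$ ($s = \frac{-5 + 4 \cdot 2}{6} = \frac{-5 + 8}{6} = \frac{1}{6} \cdot 3 = \frac{1}{2} \approx 0.5$)
$E = 9$ ($E = 3^{2} = 9$)
$s E 3 = \frac{1}{2} \cdot 9 \cdot 3 = \frac{9}{2} \cdot 3 = \frac{27}{2}$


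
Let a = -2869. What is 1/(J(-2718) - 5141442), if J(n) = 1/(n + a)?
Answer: -5587/28725236455 ≈ -1.9450e-7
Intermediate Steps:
J(n) = 1/(-2869 + n) (J(n) = 1/(n - 2869) = 1/(-2869 + n))
1/(J(-2718) - 5141442) = 1/(1/(-2869 - 2718) - 5141442) = 1/(1/(-5587) - 5141442) = 1/(-1/5587 - 5141442) = 1/(-28725236455/5587) = -5587/28725236455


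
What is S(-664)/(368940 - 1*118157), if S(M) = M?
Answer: -664/250783 ≈ -0.0026477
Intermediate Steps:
S(-664)/(368940 - 1*118157) = -664/(368940 - 1*118157) = -664/(368940 - 118157) = -664/250783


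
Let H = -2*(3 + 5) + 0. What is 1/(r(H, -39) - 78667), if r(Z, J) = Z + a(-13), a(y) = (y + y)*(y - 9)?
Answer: -1/78111 ≈ -1.2802e-5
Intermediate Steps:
a(y) = 2*y*(-9 + y) (a(y) = (2*y)*(-9 + y) = 2*y*(-9 + y))
H = -16 (H = -2*8 + 0 = -16 + 0 = -16)
r(Z, J) = 572 + Z (r(Z, J) = Z + 2*(-13)*(-9 - 13) = Z + 2*(-13)*(-22) = Z + 572 = 572 + Z)
1/(r(H, -39) - 78667) = 1/((572 - 16) - 78667) = 1/(556 - 78667) = 1/(-78111) = -1/78111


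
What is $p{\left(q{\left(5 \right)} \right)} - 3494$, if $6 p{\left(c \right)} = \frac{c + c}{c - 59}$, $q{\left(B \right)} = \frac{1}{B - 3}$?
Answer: $- \frac{1226395}{351} \approx -3494.0$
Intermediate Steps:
$q{\left(B \right)} = \frac{1}{-3 + B}$
$p{\left(c \right)} = \frac{c}{3 \left(-59 + c\right)}$ ($p{\left(c \right)} = \frac{\left(c + c\right) \frac{1}{c - 59}}{6} = \frac{2 c \frac{1}{-59 + c}}{6} = \frac{c}{3 \left(-59 + c\right)}$)
$p{\left(q{\left(5 \right)} \right)} - 3494 = \frac{1}{3 \left(-3 + 5\right) \left(-59 + \frac{1}{-3 + 5}\right)} - 3494 = \frac{1}{3 \cdot 2 \left(-59 + \frac{1}{2}\right)} - 3494 = \frac{1}{3} \cdot \frac{1}{2} \frac{1}{-59 + \frac{1}{2}} - 3494 = \frac{1}{3} \cdot \frac{1}{2} \frac{1}{- \frac{117}{2}} - 3494 = \frac{1}{3} \cdot \frac{1}{2} \left(- \frac{2}{117}\right) - 3494 = - \frac{1}{351} - 3494 = - \frac{1226395}{351}$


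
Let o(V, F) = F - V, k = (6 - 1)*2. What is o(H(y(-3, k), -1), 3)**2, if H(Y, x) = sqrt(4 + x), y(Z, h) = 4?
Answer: (3 - sqrt(3))**2 ≈ 1.6077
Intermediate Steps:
k = 10 (k = 5*2 = 10)
o(H(y(-3, k), -1), 3)**2 = (3 - sqrt(4 - 1))**2 = (3 - sqrt(3))**2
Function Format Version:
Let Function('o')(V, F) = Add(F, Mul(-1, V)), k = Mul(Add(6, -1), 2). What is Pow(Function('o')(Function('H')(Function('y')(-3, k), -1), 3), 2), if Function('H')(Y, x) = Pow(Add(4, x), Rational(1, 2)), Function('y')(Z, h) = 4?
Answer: Pow(Add(3, Mul(-1, Pow(3, Rational(1, 2)))), 2) ≈ 1.6077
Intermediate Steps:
k = 10 (k = Mul(5, 2) = 10)
Pow(Function('o')(Function('H')(Function('y')(-3, k), -1), 3), 2) = Pow(Add(3, Mul(-1, Pow(Add(4, -1), Rational(1, 2)))), 2) = Pow(Add(3, Mul(-1, Pow(3, Rational(1, 2)))), 2)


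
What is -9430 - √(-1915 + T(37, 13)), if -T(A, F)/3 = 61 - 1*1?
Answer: -9430 - I*√2095 ≈ -9430.0 - 45.771*I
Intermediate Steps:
T(A, F) = -180 (T(A, F) = -3*(61 - 1*1) = -3*(61 - 1) = -3*60 = -180)
-9430 - √(-1915 + T(37, 13)) = -9430 - √(-1915 - 180) = -9430 - √(-2095) = -9430 - I*√2095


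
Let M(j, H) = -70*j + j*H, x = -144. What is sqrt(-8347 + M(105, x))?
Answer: I*sqrt(30817) ≈ 175.55*I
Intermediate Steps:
M(j, H) = -70*j + H*j
sqrt(-8347 + M(105, x)) = sqrt(-8347 + 105*(-70 - 144)) = sqrt(-8347 + 105*(-214)) = sqrt(-8347 - 22470) = sqrt(-30817) = I*sqrt(30817)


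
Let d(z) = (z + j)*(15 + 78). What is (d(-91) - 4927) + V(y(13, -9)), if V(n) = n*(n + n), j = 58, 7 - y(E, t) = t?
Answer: -7484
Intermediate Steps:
y(E, t) = 7 - t
V(n) = 2*n² (V(n) = n*(2*n) = 2*n²)
d(z) = 5394 + 93*z (d(z) = (z + 58)*(15 + 78) = (58 + z)*93 = 5394 + 93*z)
(d(-91) - 4927) + V(y(13, -9)) = ((5394 + 93*(-91)) - 4927) + 2*(7 - 1*(-9))² = ((5394 - 8463) - 4927) + 2*(7 + 9)² = (-3069 - 4927) + 2*16² = -7996 + 2*256 = -7996 + 512 = -7484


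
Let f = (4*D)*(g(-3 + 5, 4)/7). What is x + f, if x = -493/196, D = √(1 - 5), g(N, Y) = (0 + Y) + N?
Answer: -493/196 + 48*I/7 ≈ -2.5153 + 6.8571*I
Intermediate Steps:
g(N, Y) = N + Y (g(N, Y) = Y + N = N + Y)
D = 2*I (D = √(-4) = 2*I ≈ 2.0*I)
x = -493/196 (x = -493*1/196 = -493/196 ≈ -2.5153)
f = 48*I/7 (f = (4*(2*I))*(((-3 + 5) + 4)/7) = (8*I)*((2 + 4)*(⅐)) = (8*I)*(6*(⅐)) = (8*I)*(6/7) = 48*I/7 ≈ 6.8571*I)
x + f = -493/196 + 48*I/7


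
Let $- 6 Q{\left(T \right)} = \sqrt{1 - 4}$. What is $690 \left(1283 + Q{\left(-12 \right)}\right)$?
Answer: $885270 - 115 i \sqrt{3} \approx 8.8527 \cdot 10^{5} - 199.19 i$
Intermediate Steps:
$Q{\left(T \right)} = - \frac{i \sqrt{3}}{6}$ ($Q{\left(T \right)} = - \frac{\sqrt{1 - 4}}{6} = - \frac{\sqrt{-3}}{6} = - \frac{i \sqrt{3}}{6}$)
$690 \left(1283 + Q{\left(-12 \right)}\right) = 690 \left(1283 - \frac{i \sqrt{3}}{6}\right) = 885270 - 115 i \sqrt{3}$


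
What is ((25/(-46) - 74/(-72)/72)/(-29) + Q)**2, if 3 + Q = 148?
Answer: 62858928343815241/2988970730496 ≈ 21030.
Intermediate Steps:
Q = 145 (Q = -3 + 148 = 145)
((25/(-46) - 74/(-72)/72)/(-29) + Q)**2 = ((25/(-46) - 74/(-72)/72)/(-29) + 145)**2 = ((25*(-1/46) - 74*(-1/72)*(1/72))*(-1/29) + 145)**2 = ((-25/46 + (37/36)*(1/72))*(-1/29) + 145)**2 = ((-25/46 + 37/2592)*(-1/29) + 145)**2 = (-31549/59616*(-1/29) + 145)**2 = (31549/1728864 + 145)**2 = (250716829/1728864)**2 = 62858928343815241/2988970730496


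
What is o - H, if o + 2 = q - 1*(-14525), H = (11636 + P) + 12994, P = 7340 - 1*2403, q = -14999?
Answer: -30043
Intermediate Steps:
P = 4937 (P = 7340 - 2403 = 4937)
H = 29567 (H = (11636 + 4937) + 12994 = 16573 + 12994 = 29567)
o = -476 (o = -2 + (-14999 - 1*(-14525)) = -2 + (-14999 + 14525) = -2 - 474 = -476)
o - H = -476 - 1*29567 = -476 - 29567 = -30043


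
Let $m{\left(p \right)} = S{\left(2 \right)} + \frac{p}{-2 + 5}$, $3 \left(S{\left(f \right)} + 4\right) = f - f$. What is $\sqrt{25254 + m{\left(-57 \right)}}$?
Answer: $\sqrt{25231} \approx 158.84$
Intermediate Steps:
$S{\left(f \right)} = -4$ ($S{\left(f \right)} = -4 + \frac{f - f}{3} = -4 + \frac{1}{3} \cdot 0 = -4 + 0 = -4$)
$m{\left(p \right)} = -4 + \frac{p}{3}$ ($m{\left(p \right)} = -4 + \frac{p}{-2 + 5} = -4 + \frac{p}{3}$)
$\sqrt{25254 + m{\left(-57 \right)}} = \sqrt{25254 + \left(-4 + \frac{1}{3} \left(-57\right)\right)} = \sqrt{25254 - 23} = \sqrt{25231}$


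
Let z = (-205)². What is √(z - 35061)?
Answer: 2*√1741 ≈ 83.451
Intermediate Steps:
z = 42025
√(z - 35061) = √(42025 - 35061) = √6964 = 2*√1741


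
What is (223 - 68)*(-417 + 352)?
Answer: -10075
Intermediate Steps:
(223 - 68)*(-417 + 352) = 155*(-65) = -10075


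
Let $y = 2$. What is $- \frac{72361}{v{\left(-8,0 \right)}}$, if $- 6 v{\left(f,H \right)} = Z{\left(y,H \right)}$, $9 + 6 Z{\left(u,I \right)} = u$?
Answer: $- \frac{2604996}{7} \approx -3.7214 \cdot 10^{5}$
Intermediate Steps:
$Z{\left(u,I \right)} = - \frac{3}{2} + \frac{u}{6}$
$v{\left(f,H \right)} = \frac{7}{36}$ ($v{\left(f,H \right)} = - \frac{- \frac{3}{2} + \frac{1}{6} \cdot 2}{6} = - \frac{- \frac{3}{2} + \frac{1}{3}}{6} = \left(- \frac{1}{6}\right) \left(- \frac{7}{6}\right) = \frac{7}{36}$)
$- \frac{72361}{v{\left(-8,0 \right)}} = - \frac{72361}{\frac{7}{36}} = \left(-72361\right) \frac{36}{7} = - \frac{2604996}{7}$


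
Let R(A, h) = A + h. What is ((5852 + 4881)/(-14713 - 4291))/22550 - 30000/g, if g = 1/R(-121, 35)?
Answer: 1105633715989267/428540200 ≈ 2.5800e+6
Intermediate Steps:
g = -1/86 (g = 1/(-121 + 35) = 1/(-86) = -1/86 ≈ -0.011628)
((5852 + 4881)/(-14713 - 4291))/22550 - 30000/g = ((5852 + 4881)/(-14713 - 4291))/22550 - 30000/(-1/86) = (10733/(-19004))*(1/22550) - 30000*(-86) = (10733*(-1/19004))*(1/22550) + 2580000 = -10733/19004*1/22550 + 2580000 = -10733/428540200 + 2580000 = 1105633715989267/428540200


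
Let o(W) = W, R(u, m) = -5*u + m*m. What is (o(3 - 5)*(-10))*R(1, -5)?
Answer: 400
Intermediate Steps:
R(u, m) = m² - 5*u (R(u, m) = -5*u + m² = m² - 5*u)
(o(3 - 5)*(-10))*R(1, -5) = ((3 - 5)*(-10))*((-5)² - 5*1) = (-2*(-10))*(25 - 5) = 20*20 = 400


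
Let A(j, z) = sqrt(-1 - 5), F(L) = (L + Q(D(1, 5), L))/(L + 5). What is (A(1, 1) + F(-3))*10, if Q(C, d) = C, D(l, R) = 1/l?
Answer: -10 + 10*I*sqrt(6) ≈ -10.0 + 24.495*I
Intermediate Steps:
F(L) = (1 + L)/(5 + L) (F(L) = (L + 1/1)/(L + 5) = (L + 1)/(5 + L) = (1 + L)/(5 + L))
A(j, z) = I*sqrt(6) (A(j, z) = sqrt(-6) = I*sqrt(6))
(A(1, 1) + F(-3))*10 = (I*sqrt(6) + (1 - 3)/(5 - 3))*10 = (I*sqrt(6) - 2/2)*10 = (I*sqrt(6) + (1/2)*(-2))*10 = (I*sqrt(6) - 1)*10 = (-1 + I*sqrt(6))*10 = -10 + 10*I*sqrt(6)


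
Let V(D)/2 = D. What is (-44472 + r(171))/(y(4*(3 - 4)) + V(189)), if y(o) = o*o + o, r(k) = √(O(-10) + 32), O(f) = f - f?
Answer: -7412/65 + 2*√2/195 ≈ -114.02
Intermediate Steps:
O(f) = 0
r(k) = 4*√2 (r(k) = √(0 + 32) = √32 = 4*√2)
V(D) = 2*D
y(o) = o + o² (y(o) = o² + o = o + o²)
(-44472 + r(171))/(y(4*(3 - 4)) + V(189)) = (-44472 + 4*√2)/((4*(3 - 4))*(1 + 4*(3 - 4)) + 2*189) = (-44472 + 4*√2)/((4*(-1))*(1 + 4*(-1)) + 378) = (-44472 + 4*√2)/(-4*(1 - 4) + 378) = (-44472 + 4*√2)/(-4*(-3) + 378) = (-44472 + 4*√2)/(12 + 378) = (-44472 + 4*√2)/390 = (-44472 + 4*√2)*(1/390) = -7412/65 + 2*√2/195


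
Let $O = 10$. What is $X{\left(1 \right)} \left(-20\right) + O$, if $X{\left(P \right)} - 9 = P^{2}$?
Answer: $-190$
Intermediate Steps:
$X{\left(P \right)} = 9 + P^{2}$
$X{\left(1 \right)} \left(-20\right) + O = \left(9 + 1^{2}\right) \left(-20\right) + 10 = \left(9 + 1\right) \left(-20\right) + 10 = 10 \left(-20\right) + 10 = -200 + 10 = -190$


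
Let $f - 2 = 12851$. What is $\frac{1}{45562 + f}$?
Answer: $\frac{1}{58415} \approx 1.7119 \cdot 10^{-5}$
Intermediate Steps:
$f = 12853$ ($f = 2 + 12851 = 12853$)
$\frac{1}{45562 + f} = \frac{1}{45562 + 12853} = \frac{1}{58415}$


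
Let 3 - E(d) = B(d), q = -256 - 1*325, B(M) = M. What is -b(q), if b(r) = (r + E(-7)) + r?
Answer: 1152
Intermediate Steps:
q = -581 (q = -256 - 325 = -581)
E(d) = 3 - d
b(r) = 10 + 2*r (b(r) = (r + (3 - 1*(-7))) + r = (r + (3 + 7)) + r = (r + 10) + r = (10 + r) + r = 10 + 2*r)
-b(q) = -(10 + 2*(-581)) = -(10 - 1162) = -1*(-1152) = 1152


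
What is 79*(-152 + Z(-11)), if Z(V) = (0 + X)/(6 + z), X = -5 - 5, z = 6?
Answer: -72443/6 ≈ -12074.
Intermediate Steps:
X = -10
Z(V) = -⅚ (Z(V) = (0 - 10)/(6 + 6) = -10/12 = -10*1/12 = -⅚)
79*(-152 + Z(-11)) = 79*(-152 - ⅚) = 79*(-917/6) = -72443/6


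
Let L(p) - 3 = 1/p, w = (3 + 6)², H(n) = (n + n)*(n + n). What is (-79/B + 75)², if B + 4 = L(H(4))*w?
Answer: 1318406871961/236452129 ≈ 5575.8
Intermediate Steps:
H(n) = 4*n² (H(n) = (2*n)*(2*n) = 4*n²)
w = 81 (w = 9² = 81)
L(p) = 3 + 1/p
B = 15377/64 (B = -4 + (3 + 1/(4*4²))*81 = -4 + (3 + 1/(4*16))*81 = -4 + (3 + 1/64)*81 = -4 + (193/64)*81 = -4 + 15633/64 = 15377/64 ≈ 240.27)
(-79/B + 75)² = (-79/15377/64 + 75)² = (-79*64/15377 + 75)² = (-5056/15377 + 75)² = (1148219/15377)² = 1318406871961/236452129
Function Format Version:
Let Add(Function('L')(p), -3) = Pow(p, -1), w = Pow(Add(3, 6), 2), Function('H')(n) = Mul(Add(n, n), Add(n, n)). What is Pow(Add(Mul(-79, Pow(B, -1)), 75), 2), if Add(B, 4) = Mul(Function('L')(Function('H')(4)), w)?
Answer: Rational(1318406871961, 236452129) ≈ 5575.8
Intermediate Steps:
Function('H')(n) = Mul(4, Pow(n, 2)) (Function('H')(n) = Mul(Mul(2, n), Mul(2, n)) = Mul(4, Pow(n, 2)))
w = 81 (w = Pow(9, 2) = 81)
Function('L')(p) = Add(3, Pow(p, -1))
B = Rational(15377, 64) (B = Add(-4, Mul(Add(3, Pow(Mul(4, Pow(4, 2)), -1)), 81)) = Add(-4, Mul(Add(3, Pow(Mul(4, 16), -1)), 81)) = Add(-4, Mul(Add(3, Pow(64, -1)), 81)) = Add(-4, Mul(Add(3, Rational(1, 64)), 81)) = Add(-4, Mul(Rational(193, 64), 81)) = Add(-4, Rational(15633, 64)) = Rational(15377, 64) ≈ 240.27)
Pow(Add(Mul(-79, Pow(B, -1)), 75), 2) = Pow(Add(Mul(-79, Pow(Rational(15377, 64), -1)), 75), 2) = Pow(Add(Mul(-79, Rational(64, 15377)), 75), 2) = Pow(Add(Rational(-5056, 15377), 75), 2) = Pow(Rational(1148219, 15377), 2) = Rational(1318406871961, 236452129)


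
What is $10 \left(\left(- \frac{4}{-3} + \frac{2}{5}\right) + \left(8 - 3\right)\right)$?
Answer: $\frac{202}{3} \approx 67.333$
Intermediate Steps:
$10 \left(\left(- \frac{4}{-3} + \frac{2}{5}\right) + \left(8 - 3\right)\right) = 10 \left(\left(\left(-4\right) \left(- \frac{1}{3}\right) + 2 \cdot \frac{1}{5}\right) + \left(8 - 3\right)\right) = 10 \left(\left(\frac{4}{3} + \frac{2}{5}\right) + 5\right) = 10 \left(\frac{26}{15} + 5\right) = 10 \cdot \frac{101}{15} = \frac{202}{3}$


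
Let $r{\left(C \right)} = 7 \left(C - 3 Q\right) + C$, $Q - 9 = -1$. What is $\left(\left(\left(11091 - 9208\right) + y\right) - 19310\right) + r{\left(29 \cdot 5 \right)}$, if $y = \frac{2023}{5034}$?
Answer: $- \frac{82731767}{5034} \approx -16435.0$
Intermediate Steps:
$Q = 8$ ($Q = 9 - 1 = 8$)
$y = \frac{2023}{5034}$ ($y = 2023 \cdot \frac{1}{5034} = \frac{2023}{5034} \approx 0.40187$)
$r{\left(C \right)} = -168 + 8 C$ ($r{\left(C \right)} = 7 \left(C - 24\right) + C = 7 \left(-24 + C\right) + C = \left(-168 + 7 C\right) + C = -168 + 8 C$)
$\left(\left(\left(11091 - 9208\right) + y\right) - 19310\right) + r{\left(29 \cdot 5 \right)} = \left(\left(\left(11091 - 9208\right) + \frac{2023}{5034}\right) - 19310\right) - \left(168 - 8 \cdot 29 \cdot 5\right) = \left(\left(1883 + \frac{2023}{5034}\right) - 19310\right) + \left(-168 + 8 \cdot 145\right) = \left(\frac{9481045}{5034} - 19310\right) + \left(-168 + 1160\right) = - \frac{87725495}{5034} + 992 = - \frac{82731767}{5034}$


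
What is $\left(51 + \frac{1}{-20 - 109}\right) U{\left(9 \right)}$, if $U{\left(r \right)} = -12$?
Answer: $- \frac{26312}{43} \approx -611.91$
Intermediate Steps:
$\left(51 + \frac{1}{-20 - 109}\right) U{\left(9 \right)} = \left(51 + \frac{1}{-20 - 109}\right) \left(-12\right) = \left(51 + \frac{1}{-129}\right) \left(-12\right) = \left(51 - \frac{1}{129}\right) \left(-12\right) = \frac{6578}{129} \left(-12\right) = - \frac{26312}{43}$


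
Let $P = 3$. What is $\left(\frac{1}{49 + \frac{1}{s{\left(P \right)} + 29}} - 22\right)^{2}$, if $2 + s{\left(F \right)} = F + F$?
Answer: $\frac{1264726969}{2617924} \approx 483.1$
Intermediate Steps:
$s{\left(F \right)} = -2 + 2 F$ ($s{\left(F \right)} = -2 + \left(F + F\right) = -2 + 2 F$)
$\left(\frac{1}{49 + \frac{1}{s{\left(P \right)} + 29}} - 22\right)^{2} = \left(\frac{1}{49 + \frac{1}{\left(-2 + 2 \cdot 3\right) + 29}} - 22\right)^{2} = \left(\frac{1}{49 + \frac{1}{\left(-2 + 6\right) + 29}} - 22\right)^{2} = \left(\frac{1}{49 + \frac{1}{4 + 29}} - 22\right)^{2} = \left(\frac{1}{49 + \frac{1}{33}} - 22\right)^{2} = \left(\frac{1}{\frac{1618}{33}} - 22\right)^{2} = \left(\frac{33}{1618} - 22\right)^{2} = \left(- \frac{35563}{1618}\right)^{2} = \frac{1264726969}{2617924}$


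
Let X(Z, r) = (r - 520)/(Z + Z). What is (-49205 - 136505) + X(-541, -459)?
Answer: -200937241/1082 ≈ -1.8571e+5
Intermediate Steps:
X(Z, r) = (-520 + r)/(2*Z) (X(Z, r) = (-520 + r)/((2*Z)) = (-520 + r)*(1/(2*Z)) = (-520 + r)/(2*Z))
(-49205 - 136505) + X(-541, -459) = (-49205 - 136505) + (½)*(-520 - 459)/(-541) = -185710 + (½)*(-1/541)*(-979) = -185710 + 979/1082 = -200937241/1082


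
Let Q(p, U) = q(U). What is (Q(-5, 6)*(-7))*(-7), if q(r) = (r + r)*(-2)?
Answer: -1176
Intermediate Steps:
q(r) = -4*r (q(r) = (2*r)*(-2) = -4*r)
Q(p, U) = -4*U
(Q(-5, 6)*(-7))*(-7) = (-4*6*(-7))*(-7) = -24*(-7)*(-7) = 168*(-7) = -1176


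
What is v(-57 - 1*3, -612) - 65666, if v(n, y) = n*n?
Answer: -62066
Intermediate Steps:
v(n, y) = n²
v(-57 - 1*3, -612) - 65666 = (-57 - 1*3)² - 65666 = (-57 - 3)² - 65666 = (-60)² - 65666 = 3600 - 65666 = -62066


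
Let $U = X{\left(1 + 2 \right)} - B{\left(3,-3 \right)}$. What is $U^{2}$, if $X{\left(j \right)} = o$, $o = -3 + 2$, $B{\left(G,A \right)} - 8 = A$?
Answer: $36$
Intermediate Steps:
$B{\left(G,A \right)} = 8 + A$
$o = -1$
$X{\left(j \right)} = -1$
$U = -6$ ($U = -1 - \left(8 - 3\right) = -1 - 5 = -6$)
$U^{2} = \left(-6\right)^{2} = 36$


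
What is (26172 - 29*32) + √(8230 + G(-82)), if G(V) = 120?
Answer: 25244 + 5*√334 ≈ 25335.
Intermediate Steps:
(26172 - 29*32) + √(8230 + G(-82)) = (26172 - 29*32) + √(8230 + 120) = (26172 - 928) + √8350 = 25244 + 5*√334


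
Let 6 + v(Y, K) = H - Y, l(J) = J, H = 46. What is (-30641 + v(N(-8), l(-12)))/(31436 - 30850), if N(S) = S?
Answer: -30593/586 ≈ -52.206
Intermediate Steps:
v(Y, K) = 40 - Y (v(Y, K) = -6 + (46 - Y) = 40 - Y)
(-30641 + v(N(-8), l(-12)))/(31436 - 30850) = (-30641 + (40 - 1*(-8)))/(31436 - 30850) = (-30641 + (40 + 8))/586 = (-30641 + 48)*(1/586) = -30593*1/586 = -30593/586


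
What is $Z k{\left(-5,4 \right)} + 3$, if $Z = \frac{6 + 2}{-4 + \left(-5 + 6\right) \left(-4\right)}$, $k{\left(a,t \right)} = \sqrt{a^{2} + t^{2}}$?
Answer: $3 - \sqrt{41} \approx -3.4031$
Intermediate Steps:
$Z = -1$ ($Z = \frac{8}{-4 + 1 \left(-4\right)} = \frac{8}{-4 - 4} = \frac{8}{-8} = 8 \left(- \frac{1}{8}\right) = -1$)
$Z k{\left(-5,4 \right)} + 3 = - \sqrt{\left(-5\right)^{2} + 4^{2}} + 3 = - \sqrt{25 + 16} + 3 = - \sqrt{41} + 3 = 3 - \sqrt{41}$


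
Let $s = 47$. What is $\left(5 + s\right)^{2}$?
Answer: $2704$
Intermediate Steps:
$\left(5 + s\right)^{2} = \left(5 + 47\right)^{2} = 52^{2} = 2704$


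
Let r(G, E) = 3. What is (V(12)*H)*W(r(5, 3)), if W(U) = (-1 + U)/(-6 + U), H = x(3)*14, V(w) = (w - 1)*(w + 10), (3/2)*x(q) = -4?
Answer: 54208/9 ≈ 6023.1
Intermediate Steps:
x(q) = -8/3 (x(q) = (⅔)*(-4) = -8/3)
V(w) = (-1 + w)*(10 + w)
H = -112/3 (H = -8/3*14 = -112/3 ≈ -37.333)
W(U) = (-1 + U)/(-6 + U)
(V(12)*H)*W(r(5, 3)) = ((-10 + 12² + 9*12)*(-112/3))*((-1 + 3)/(-6 + 3)) = ((-10 + 144 + 108)*(-112/3))*(2/(-3)) = (242*(-112/3))*(-⅓*2) = -27104/3*(-⅔) = 54208/9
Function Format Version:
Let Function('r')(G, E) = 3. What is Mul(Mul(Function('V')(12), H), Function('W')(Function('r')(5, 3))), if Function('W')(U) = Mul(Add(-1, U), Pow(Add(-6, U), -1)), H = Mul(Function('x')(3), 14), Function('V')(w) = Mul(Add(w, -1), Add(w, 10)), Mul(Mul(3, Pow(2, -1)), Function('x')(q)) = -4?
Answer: Rational(54208, 9) ≈ 6023.1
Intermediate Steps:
Function('x')(q) = Rational(-8, 3) (Function('x')(q) = Mul(Rational(2, 3), -4) = Rational(-8, 3))
Function('V')(w) = Mul(Add(-1, w), Add(10, w))
H = Rational(-112, 3) (H = Mul(Rational(-8, 3), 14) = Rational(-112, 3) ≈ -37.333)
Function('W')(U) = Mul(Pow(Add(-6, U), -1), Add(-1, U))
Mul(Mul(Function('V')(12), H), Function('W')(Function('r')(5, 3))) = Mul(Mul(Add(-10, Pow(12, 2), Mul(9, 12)), Rational(-112, 3)), Mul(Pow(Add(-6, 3), -1), Add(-1, 3))) = Mul(Mul(Add(-10, 144, 108), Rational(-112, 3)), Mul(Pow(-3, -1), 2)) = Mul(Mul(242, Rational(-112, 3)), Mul(Rational(-1, 3), 2)) = Mul(Rational(-27104, 3), Rational(-2, 3)) = Rational(54208, 9)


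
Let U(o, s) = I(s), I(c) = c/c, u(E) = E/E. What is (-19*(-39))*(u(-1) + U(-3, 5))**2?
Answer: 2964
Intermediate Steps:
u(E) = 1
I(c) = 1
U(o, s) = 1
(-19*(-39))*(u(-1) + U(-3, 5))**2 = (-19*(-39))*(1 + 1)**2 = 741*2**2 = 741*4 = 2964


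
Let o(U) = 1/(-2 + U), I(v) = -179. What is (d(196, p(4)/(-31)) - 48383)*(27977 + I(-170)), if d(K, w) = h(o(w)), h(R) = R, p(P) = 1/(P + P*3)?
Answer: -445183255790/331 ≈ -1.3450e+9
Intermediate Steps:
p(P) = 1/(4*P) (p(P) = 1/(P + 3*P) = 1/(4*P))
d(K, w) = 1/(-2 + w)
(d(196, p(4)/(-31)) - 48383)*(27977 + I(-170)) = (1/(-2 + ((1/4)/4)/(-31)) - 48383)*(27977 - 179) = (1/(-2 + ((1/4)*(1/4))*(-1/31)) - 48383)*27798 = (1/(-2 + (1/16)*(-1/31)) - 48383)*27798 = (1/(-2 - 1/496) - 48383)*27798 = (1/(-993/496) - 48383)*27798 = (-496/993 - 48383)*27798 = -48044815/993*27798 = -445183255790/331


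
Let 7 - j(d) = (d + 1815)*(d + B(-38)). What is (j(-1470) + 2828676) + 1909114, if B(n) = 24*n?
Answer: 5559587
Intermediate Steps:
j(d) = 7 - (-912 + d)*(1815 + d) (j(d) = 7 - (d + 1815)*(d + 24*(-38)) = 7 - (1815 + d)*(d - 912) = 7 - (1815 + d)*(-912 + d) = 7 - (-912 + d)*(1815 + d))
(j(-1470) + 2828676) + 1909114 = ((1655287 - 1*(-1470)² - 903*(-1470)) + 2828676) + 1909114 = ((1655287 - 1*2160900 + 1327410) + 2828676) + 1909114 = ((1655287 - 2160900 + 1327410) + 2828676) + 1909114 = (821797 + 2828676) + 1909114 = 3650473 + 1909114 = 5559587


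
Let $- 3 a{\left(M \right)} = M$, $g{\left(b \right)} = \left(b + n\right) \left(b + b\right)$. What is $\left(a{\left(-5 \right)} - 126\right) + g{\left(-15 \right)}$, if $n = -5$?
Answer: $\frac{1427}{3} \approx 475.67$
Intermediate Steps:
$g{\left(b \right)} = 2 b \left(-5 + b\right)$ ($g{\left(b \right)} = \left(b - 5\right) \left(b + b\right) = \left(-5 + b\right) 2 b = 2 b \left(-5 + b\right)$)
$a{\left(M \right)} = - \frac{M}{3}$
$\left(a{\left(-5 \right)} - 126\right) + g{\left(-15 \right)} = \left(\left(- \frac{1}{3}\right) \left(-5\right) - 126\right) + 2 \left(-15\right) \left(-5 - 15\right) = \left(\frac{5}{3} - 126\right) + 2 \left(-15\right) \left(-20\right) = - \frac{373}{3} + 600 = \frac{1427}{3}$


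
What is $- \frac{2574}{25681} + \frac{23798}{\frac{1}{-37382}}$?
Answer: $- \frac{22846249967890}{25681} \approx -8.8962 \cdot 10^{8}$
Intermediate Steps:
$- \frac{2574}{25681} + \frac{23798}{\frac{1}{-37382}} = \left(-2574\right) \frac{1}{25681} + \frac{23798}{- \frac{1}{37382}} = - \frac{2574}{25681} + 23798 \left(-37382\right) = - \frac{2574}{25681} - 889616836 = - \frac{22846249967890}{25681}$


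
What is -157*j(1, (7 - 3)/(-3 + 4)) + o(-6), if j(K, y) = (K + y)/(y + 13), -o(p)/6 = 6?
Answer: -1397/17 ≈ -82.177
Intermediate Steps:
o(p) = -36 (o(p) = -6*6 = -36)
j(K, y) = (K + y)/(13 + y)
-157*j(1, (7 - 3)/(-3 + 4)) + o(-6) = -157*(1 + (7 - 3)/(-3 + 4))/(13 + (7 - 3)/(-3 + 4)) - 36 = -157*(1 + 4/1)/(13 + 4/1) - 36 = -157*(1 + 4*1)/(13 + 4*1) - 36 = -157*(1 + 4)/(13 + 4) - 36 = -157*5/17 - 36 = -785/17 - 36 = -1397/17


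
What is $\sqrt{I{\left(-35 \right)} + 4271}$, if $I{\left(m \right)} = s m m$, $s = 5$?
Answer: $2 \sqrt{2599} \approx 101.96$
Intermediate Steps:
$I{\left(m \right)} = 5 m^{2}$ ($I{\left(m \right)} = 5 m m = 5 m^{2}$)
$\sqrt{I{\left(-35 \right)} + 4271} = \sqrt{5 \left(-35\right)^{2} + 4271} = \sqrt{5 \cdot 1225 + 4271} = \sqrt{6125 + 4271} = \sqrt{10396} = 2 \sqrt{2599}$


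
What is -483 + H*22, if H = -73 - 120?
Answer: -4729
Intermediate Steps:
H = -193
-483 + H*22 = -483 - 193*22 = -483 - 4246 = -4729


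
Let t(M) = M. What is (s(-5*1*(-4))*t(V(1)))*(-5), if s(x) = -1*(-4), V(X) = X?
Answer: -20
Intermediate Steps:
s(x) = 4
(s(-5*1*(-4))*t(V(1)))*(-5) = (4*1)*(-5) = 4*(-5) = -20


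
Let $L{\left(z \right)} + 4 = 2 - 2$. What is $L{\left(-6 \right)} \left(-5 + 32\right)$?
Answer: $-108$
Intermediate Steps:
$L{\left(z \right)} = -4$ ($L{\left(z \right)} = -4 + \left(2 - 2\right) = -4 + 0 = -4$)
$L{\left(-6 \right)} \left(-5 + 32\right) = - 4 \left(-5 + 32\right) = \left(-4\right) 27 = -108$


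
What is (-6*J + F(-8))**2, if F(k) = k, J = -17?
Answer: 8836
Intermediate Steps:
(-6*J + F(-8))**2 = (-6*(-17) - 8)**2 = (102 - 8)**2 = 94**2 = 8836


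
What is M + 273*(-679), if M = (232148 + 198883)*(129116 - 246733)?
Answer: -50696758494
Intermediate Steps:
M = -50696573127 (M = 431031*(-117617) = -50696573127)
M + 273*(-679) = -50696573127 + 273*(-679) = -50696573127 - 185367 = -50696758494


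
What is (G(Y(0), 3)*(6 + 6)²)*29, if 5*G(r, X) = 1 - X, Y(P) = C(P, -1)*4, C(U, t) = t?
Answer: -8352/5 ≈ -1670.4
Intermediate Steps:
Y(P) = -4 (Y(P) = -1*4 = -4)
G(r, X) = ⅕ - X/5 (G(r, X) = (1 - X)/5 = ⅕ - X/5)
(G(Y(0), 3)*(6 + 6)²)*29 = ((⅕ - ⅕*3)*(6 + 6)²)*29 = ((⅕ - ⅗)*12²)*29 = -⅖*144*29 = -288/5*29 = -8352/5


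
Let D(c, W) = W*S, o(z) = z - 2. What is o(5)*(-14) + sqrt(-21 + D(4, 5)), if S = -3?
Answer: -42 + 6*I ≈ -42.0 + 6.0*I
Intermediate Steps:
o(z) = -2 + z
D(c, W) = -3*W (D(c, W) = W*(-3) = -3*W)
o(5)*(-14) + sqrt(-21 + D(4, 5)) = (-2 + 5)*(-14) + sqrt(-21 - 3*5) = 3*(-14) + sqrt(-21 - 15) = -42 + sqrt(-36) = -42 + 6*I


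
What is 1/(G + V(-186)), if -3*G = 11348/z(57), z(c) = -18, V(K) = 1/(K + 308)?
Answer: 3294/692255 ≈ 0.0047584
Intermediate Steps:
V(K) = 1/(308 + K)
G = 5674/27 (G = -11348/(3*(-18)) = -11348*(-1)/(3*18) = -⅓*(-5674/9) = 5674/27 ≈ 210.15)
1/(G + V(-186)) = 1/(5674/27 + 1/(308 - 186)) = 1/(5674/27 + 1/122) = 1/(692255/3294) = 3294/692255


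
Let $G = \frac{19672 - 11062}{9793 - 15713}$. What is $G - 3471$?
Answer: $- \frac{2055693}{592} \approx -3472.5$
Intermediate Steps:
$G = - \frac{861}{592}$ ($G = \frac{8610}{9793 - 15713} = \frac{8610}{-5920} = 8610 \left(- \frac{1}{5920}\right) = - \frac{861}{592} \approx -1.4544$)
$G - 3471 = - \frac{861}{592} - 3471 = - \frac{2055693}{592}$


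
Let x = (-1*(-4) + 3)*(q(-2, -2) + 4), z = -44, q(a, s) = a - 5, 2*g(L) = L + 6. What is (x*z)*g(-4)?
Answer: 924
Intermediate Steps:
g(L) = 3 + L/2 (g(L) = (L + 6)/2 = (6 + L)/2 = 3 + L/2)
q(a, s) = -5 + a
x = -21 (x = (-1*(-4) + 3)*((-5 - 2) + 4) = (4 + 3)*(-7 + 4) = 7*(-3) = -21)
(x*z)*g(-4) = (-21*(-44))*(3 + (½)*(-4)) = 924*(3 - 2) = 924*1 = 924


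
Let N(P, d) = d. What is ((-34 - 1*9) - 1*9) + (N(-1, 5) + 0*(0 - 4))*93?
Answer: 413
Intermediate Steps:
((-34 - 1*9) - 1*9) + (N(-1, 5) + 0*(0 - 4))*93 = ((-34 - 1*9) - 1*9) + (5 + 0*(0 - 4))*93 = ((-34 - 9) - 9) + (5 + 0*(-4))*93 = (-43 - 9) + (5 + 0)*93 = -52 + 5*93 = -52 + 465 = 413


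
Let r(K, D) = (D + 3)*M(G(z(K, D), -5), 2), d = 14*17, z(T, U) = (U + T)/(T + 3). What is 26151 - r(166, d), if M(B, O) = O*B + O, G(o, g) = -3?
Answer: 27115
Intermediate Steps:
z(T, U) = (T + U)/(3 + T)
M(B, O) = O + B*O (M(B, O) = B*O + O = O + B*O)
d = 238
r(K, D) = -12 - 4*D (r(K, D) = (D + 3)*(2*(1 - 3)) = (3 + D)*(2*(-2)) = (3 + D)*(-4) = -12 - 4*D)
26151 - r(166, d) = 26151 - (-12 - 4*238) = 26151 - (-12 - 952) = 26151 - 1*(-964) = 26151 + 964 = 27115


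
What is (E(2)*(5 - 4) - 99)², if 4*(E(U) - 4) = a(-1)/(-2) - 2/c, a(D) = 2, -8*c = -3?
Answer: 1343281/144 ≈ 9328.3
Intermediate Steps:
c = 3/8 (c = -⅛*(-3) = 3/8 ≈ 0.37500)
E(U) = 29/12 (E(U) = 4 + (2/(-2) - 2/3/8)/4 = 4 + (2*(-½) - 2*8/3)/4 = 4 + (-1 - 16/3)/4 = 4 + (¼)*(-19/3) = 4 - 19/12 = 29/12)
(E(2)*(5 - 4) - 99)² = (29*(5 - 4)/12 - 99)² = ((29/12)*1 - 99)² = (29/12 - 99)² = (-1159/12)² = 1343281/144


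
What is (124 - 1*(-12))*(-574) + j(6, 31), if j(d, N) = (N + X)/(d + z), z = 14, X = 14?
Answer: -312247/4 ≈ -78062.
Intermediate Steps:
j(d, N) = (14 + N)/(14 + d) (j(d, N) = (N + 14)/(d + 14) = (14 + N)/(14 + d))
(124 - 1*(-12))*(-574) + j(6, 31) = (124 - 1*(-12))*(-574) + (14 + 31)/(14 + 6) = (124 + 12)*(-574) + 45/20 = 136*(-574) + (1/20)*45 = -78064 + 9/4 = -312247/4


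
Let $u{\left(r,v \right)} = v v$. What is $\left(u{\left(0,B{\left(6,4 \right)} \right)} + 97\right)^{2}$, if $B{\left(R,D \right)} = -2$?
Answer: $10201$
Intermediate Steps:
$u{\left(r,v \right)} = v^{2}$
$\left(u{\left(0,B{\left(6,4 \right)} \right)} + 97\right)^{2} = \left(\left(-2\right)^{2} + 97\right)^{2} = \left(4 + 97\right)^{2} = 101^{2} = 10201$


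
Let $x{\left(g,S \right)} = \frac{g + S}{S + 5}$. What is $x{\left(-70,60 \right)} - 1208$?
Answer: $- \frac{15706}{13} \approx -1208.2$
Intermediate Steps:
$x{\left(g,S \right)} = \frac{S + g}{5 + S}$
$x{\left(-70,60 \right)} - 1208 = \frac{60 - 70}{5 + 60} - 1208 = \frac{1}{65} \left(-10\right) - 1208 = - \frac{2}{13} - 1208 = - \frac{15706}{13}$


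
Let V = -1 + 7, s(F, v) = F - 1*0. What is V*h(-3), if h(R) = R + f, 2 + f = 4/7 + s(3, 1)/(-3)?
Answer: -228/7 ≈ -32.571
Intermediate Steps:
s(F, v) = F (s(F, v) = F + 0 = F)
V = 6
f = -17/7 (f = -2 + (4/7 + 3/(-3)) = -2 + (4*(⅐) + 3*(-⅓)) = -2 + (4/7 - 1) = -2 - 3/7 = -17/7 ≈ -2.4286)
h(R) = -17/7 + R (h(R) = R - 17/7 = -17/7 + R)
V*h(-3) = 6*(-17/7 - 3) = 6*(-38/7) = -228/7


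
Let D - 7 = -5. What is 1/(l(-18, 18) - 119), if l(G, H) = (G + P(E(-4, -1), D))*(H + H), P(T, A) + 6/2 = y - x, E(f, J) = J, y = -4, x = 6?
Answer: -1/1235 ≈ -0.00080972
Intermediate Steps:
D = 2 (D = 7 - 5 = 2)
P(T, A) = -13 (P(T, A) = -3 + (-4 - 1*6) = -3 + (-4 - 6) = -3 - 10 = -13)
l(G, H) = 2*H*(-13 + G) (l(G, H) = (G - 13)*(H + H) = (-13 + G)*(2*H) = 2*H*(-13 + G))
1/(l(-18, 18) - 119) = 1/(2*18*(-13 - 18) - 119) = 1/(2*18*(-31) - 119) = 1/(-1116 - 119) = 1/(-1235) = -1/1235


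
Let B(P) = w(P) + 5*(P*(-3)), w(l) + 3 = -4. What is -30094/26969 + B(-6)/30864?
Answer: -926582789/832371216 ≈ -1.1132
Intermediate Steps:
w(l) = -7 (w(l) = -3 - 4 = -7)
B(P) = -7 - 15*P (B(P) = -7 + 5*(P*(-3)) = -7 + 5*(-3*P) = -7 - 15*P)
-30094/26969 + B(-6)/30864 = -30094/26969 + (-7 - 15*(-6))/30864 = -30094*1/26969 + (-7 + 90)*(1/30864) = -30094/26969 + 83*(1/30864) = -30094/26969 + 83/30864 = -926582789/832371216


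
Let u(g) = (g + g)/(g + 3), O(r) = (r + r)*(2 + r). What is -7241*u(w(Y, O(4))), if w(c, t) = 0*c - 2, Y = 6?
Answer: 28964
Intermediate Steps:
O(r) = 2*r*(2 + r) (O(r) = (2*r)*(2 + r) = 2*r*(2 + r))
w(c, t) = -2 (w(c, t) = 0 - 2 = -2)
u(g) = 2*g/(3 + g) (u(g) = (2*g)/(3 + g) = 2*g/(3 + g))
-7241*u(w(Y, O(4))) = -14482*(-2)/(3 - 2) = -14482*(-2)/1 = -14482*(-2) = -7241*(-4) = 28964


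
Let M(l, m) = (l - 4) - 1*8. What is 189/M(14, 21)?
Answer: 189/2 ≈ 94.500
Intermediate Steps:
M(l, m) = -12 + l (M(l, m) = (-4 + l) - 8 = -12 + l)
189/M(14, 21) = 189/(-12 + 14) = 189/2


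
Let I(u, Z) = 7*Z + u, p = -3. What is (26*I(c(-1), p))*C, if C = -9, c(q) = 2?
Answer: 4446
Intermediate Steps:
I(u, Z) = u + 7*Z
(26*I(c(-1), p))*C = (26*(2 + 7*(-3)))*(-9) = (26*(2 - 21))*(-9) = (26*(-19))*(-9) = -494*(-9) = 4446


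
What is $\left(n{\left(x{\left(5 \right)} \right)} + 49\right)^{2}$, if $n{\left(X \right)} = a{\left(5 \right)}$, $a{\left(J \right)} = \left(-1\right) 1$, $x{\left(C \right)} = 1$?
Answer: $2304$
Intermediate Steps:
$a{\left(J \right)} = -1$
$n{\left(X \right)} = -1$
$\left(n{\left(x{\left(5 \right)} \right)} + 49\right)^{2} = \left(-1 + 49\right)^{2} = 48^{2} = 2304$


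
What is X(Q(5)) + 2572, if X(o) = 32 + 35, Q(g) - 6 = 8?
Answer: 2639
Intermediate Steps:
Q(g) = 14 (Q(g) = 6 + 8 = 14)
X(o) = 67
X(Q(5)) + 2572 = 67 + 2572 = 2639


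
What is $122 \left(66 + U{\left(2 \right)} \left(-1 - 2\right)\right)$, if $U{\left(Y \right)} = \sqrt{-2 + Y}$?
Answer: $8052$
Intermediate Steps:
$122 \left(66 + U{\left(2 \right)} \left(-1 - 2\right)\right) = 122 \left(66 + \sqrt{-2 + 2} \left(-1 - 2\right)\right) = 122 \left(66 + \sqrt{0} \left(-3\right)\right) = 122 \left(66 + 0 \left(-3\right)\right) = 122 \left(66 + 0\right) = 122 \cdot 66 = 8052$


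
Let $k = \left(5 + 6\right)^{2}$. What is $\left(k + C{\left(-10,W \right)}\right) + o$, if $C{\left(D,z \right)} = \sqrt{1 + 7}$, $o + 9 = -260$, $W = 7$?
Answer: $-148 + 2 \sqrt{2} \approx -145.17$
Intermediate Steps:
$o = -269$ ($o = -9 - 260 = -269$)
$k = 121$ ($k = 11^{2} = 121$)
$C{\left(D,z \right)} = 2 \sqrt{2}$ ($C{\left(D,z \right)} = \sqrt{8} = 2 \sqrt{2}$)
$\left(k + C{\left(-10,W \right)}\right) + o = \left(121 + 2 \sqrt{2}\right) - 269 = -148 + 2 \sqrt{2}$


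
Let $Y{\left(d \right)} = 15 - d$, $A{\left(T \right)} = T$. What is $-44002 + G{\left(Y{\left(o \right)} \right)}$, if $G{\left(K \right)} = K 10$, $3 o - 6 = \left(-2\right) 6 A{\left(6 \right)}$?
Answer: $-43632$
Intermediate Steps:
$o = -22$ ($o = 2 + \frac{\left(-2\right) 6 \cdot 6}{3} = 2 + \frac{\left(-12\right) 6}{3} = 2 + \frac{1}{3} \left(-72\right) = 2 - 24 = -22$)
$G{\left(K \right)} = 10 K$
$-44002 + G{\left(Y{\left(o \right)} \right)} = -44002 + 10 \left(15 - -22\right) = -44002 + 10 \left(15 + 22\right) = -44002 + 10 \cdot 37 = -44002 + 370 = -43632$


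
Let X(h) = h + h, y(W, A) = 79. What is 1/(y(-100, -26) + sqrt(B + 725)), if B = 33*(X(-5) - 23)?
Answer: 79/6605 - 2*I*sqrt(91)/6605 ≈ 0.011961 - 0.0028885*I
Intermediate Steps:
X(h) = 2*h
B = -1089 (B = 33*(2*(-5) - 23) = 33*(-10 - 23) = 33*(-33) = -1089)
1/(y(-100, -26) + sqrt(B + 725)) = 1/(79 + sqrt(-1089 + 725)) = 1/(79 + sqrt(-364)) = 1/(79 + 2*I*sqrt(91))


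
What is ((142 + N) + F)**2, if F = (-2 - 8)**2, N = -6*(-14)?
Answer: 106276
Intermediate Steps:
N = 84
F = 100 (F = (-10)**2 = 100)
((142 + N) + F)**2 = ((142 + 84) + 100)**2 = (226 + 100)**2 = 326**2 = 106276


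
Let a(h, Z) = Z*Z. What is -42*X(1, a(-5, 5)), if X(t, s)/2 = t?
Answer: -84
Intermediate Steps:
a(h, Z) = Z²
X(t, s) = 2*t
-42*X(1, a(-5, 5)) = -84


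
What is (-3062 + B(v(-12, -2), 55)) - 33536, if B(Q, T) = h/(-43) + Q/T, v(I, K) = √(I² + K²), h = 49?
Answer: -1573763/43 + 2*√37/55 ≈ -36599.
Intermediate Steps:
B(Q, T) = -49/43 + Q/T (B(Q, T) = 49/(-43) + Q/T = 49*(-1/43) + Q/T = -49/43 + Q/T)
(-3062 + B(v(-12, -2), 55)) - 33536 = (-3062 + (-49/43 + √((-12)² + (-2)²)/55)) - 33536 = (-3062 + (-49/43 + √(144 + 4)*(1/55))) - 33536 = (-3062 + (-49/43 + √148*(1/55))) - 33536 = (-3062 + (-49/43 + (2*√37)*(1/55))) - 33536 = (-3062 + (-49/43 + 2*√37/55)) - 33536 = (-131715/43 + 2*√37/55) - 33536 = -1573763/43 + 2*√37/55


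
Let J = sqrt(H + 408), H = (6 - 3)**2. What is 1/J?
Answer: sqrt(417)/417 ≈ 0.048970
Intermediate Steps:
H = 9 (H = 3**2 = 9)
J = sqrt(417) (J = sqrt(9 + 408) = sqrt(417) ≈ 20.421)
1/J = 1/(sqrt(417)) = sqrt(417)/417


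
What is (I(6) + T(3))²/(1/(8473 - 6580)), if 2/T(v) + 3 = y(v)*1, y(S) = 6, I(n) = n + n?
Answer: 911164/3 ≈ 3.0372e+5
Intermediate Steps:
I(n) = 2*n
T(v) = ⅔ (T(v) = 2/(-3 + 6*1) = 2/(-3 + 6) = 2/3 = 2*(⅓) = ⅔)
(I(6) + T(3))²/(1/(8473 - 6580)) = (2*6 + ⅔)²/(1/(8473 - 6580)) = (12 + ⅔)²/(1/1893) = (38/3)²/(1/1893) = (1444/9)*1893 = 911164/3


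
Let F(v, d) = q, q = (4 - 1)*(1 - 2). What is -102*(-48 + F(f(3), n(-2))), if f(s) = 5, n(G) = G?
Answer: 5202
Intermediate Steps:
q = -3 (q = 3*(-1) = -3)
F(v, d) = -3
-102*(-48 + F(f(3), n(-2))) = -102*(-48 - 3) = -102*(-51) = 5202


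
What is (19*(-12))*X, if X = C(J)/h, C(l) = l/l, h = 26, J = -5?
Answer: -114/13 ≈ -8.7692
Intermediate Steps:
C(l) = 1
X = 1/26 ≈ 0.038462
(19*(-12))*X = (19*(-12))*(1/26) = -228*1/26 = -114/13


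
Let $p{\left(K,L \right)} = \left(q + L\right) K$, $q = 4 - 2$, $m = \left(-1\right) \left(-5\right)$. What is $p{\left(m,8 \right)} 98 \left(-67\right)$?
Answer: $-328300$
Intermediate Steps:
$m = 5$
$q = 2$ ($q = 4 - 2 = 2$)
$p{\left(K,L \right)} = K \left(2 + L\right)$ ($p{\left(K,L \right)} = \left(2 + L\right) K = K \left(2 + L\right)$)
$p{\left(m,8 \right)} 98 \left(-67\right) = 5 \left(2 + 8\right) 98 \left(-67\right) = 5 \cdot 10 \cdot 98 \left(-67\right) = 50 \cdot 98 \left(-67\right) = 4900 \left(-67\right) = -328300$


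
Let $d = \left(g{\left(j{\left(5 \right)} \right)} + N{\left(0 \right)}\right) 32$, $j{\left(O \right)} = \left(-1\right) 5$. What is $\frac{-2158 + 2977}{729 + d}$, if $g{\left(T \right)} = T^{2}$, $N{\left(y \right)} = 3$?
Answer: $\frac{63}{125} \approx 0.504$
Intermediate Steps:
$j{\left(O \right)} = -5$
$d = 896$ ($d = \left(\left(-5\right)^{2} + 3\right) 32 = \left(25 + 3\right) 32 = 28 \cdot 32 = 896$)
$\frac{-2158 + 2977}{729 + d} = \frac{-2158 + 2977}{729 + 896} = \frac{819}{1625} = 819 \cdot \frac{1}{1625} = \frac{63}{125}$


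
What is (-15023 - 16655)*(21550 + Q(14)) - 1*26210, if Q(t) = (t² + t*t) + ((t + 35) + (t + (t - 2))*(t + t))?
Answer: -719718692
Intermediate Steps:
Q(t) = 35 + t + 2*t² + 2*t*(-2 + 2*t) (Q(t) = (t² + t²) + ((35 + t) + (t + (-2 + t))*(2*t)) = 2*t² + ((35 + t) + (-2 + 2*t)*(2*t)) = 2*t² + ((35 + t) + 2*t*(-2 + 2*t)) = 2*t² + (35 + t + 2*t*(-2 + 2*t)) = 35 + t + 2*t² + 2*t*(-2 + 2*t))
(-15023 - 16655)*(21550 + Q(14)) - 1*26210 = (-15023 - 16655)*(21550 + (35 - 3*14 + 6*14²)) - 1*26210 = -31678*(21550 + (35 - 42 + 6*196)) - 26210 = -31678*(21550 + (35 - 42 + 1176)) - 26210 = -31678*(21550 + 1169) - 26210 = -31678*22719 - 26210 = -719692482 - 26210 = -719718692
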